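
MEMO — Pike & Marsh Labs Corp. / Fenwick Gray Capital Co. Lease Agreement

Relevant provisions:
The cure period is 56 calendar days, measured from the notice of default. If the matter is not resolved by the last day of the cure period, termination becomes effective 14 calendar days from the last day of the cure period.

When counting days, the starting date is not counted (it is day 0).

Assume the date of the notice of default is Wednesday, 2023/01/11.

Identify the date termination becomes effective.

The last day of the cure period: 2023/01/11 + 56 days = 2023/03/08.
The date termination becomes effective: 2023/03/08 + 14 days = 2023/03/22.

2023/03/22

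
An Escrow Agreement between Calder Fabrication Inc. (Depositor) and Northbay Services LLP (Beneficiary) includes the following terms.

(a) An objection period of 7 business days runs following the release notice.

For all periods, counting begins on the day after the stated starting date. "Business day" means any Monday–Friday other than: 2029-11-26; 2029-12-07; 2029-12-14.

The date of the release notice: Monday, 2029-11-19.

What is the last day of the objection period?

The last day of the objection period: counting 7 business days from Monday, 2029-11-19 (Nov 20, Nov 21, Nov 22, Nov 23, Nov 27, Nov 28, Nov 29, skipping weekends and the listed holiday on Nov 26) reaches Thursday, 2029-11-29.

2029-11-29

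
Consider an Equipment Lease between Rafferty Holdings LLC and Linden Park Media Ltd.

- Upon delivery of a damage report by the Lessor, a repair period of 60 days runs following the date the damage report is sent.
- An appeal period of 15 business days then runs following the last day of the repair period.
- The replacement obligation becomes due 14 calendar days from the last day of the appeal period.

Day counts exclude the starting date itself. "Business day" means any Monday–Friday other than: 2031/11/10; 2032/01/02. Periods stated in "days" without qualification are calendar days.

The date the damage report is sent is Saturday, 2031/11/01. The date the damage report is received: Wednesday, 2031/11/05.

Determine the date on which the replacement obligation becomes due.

2032/02/05

The last day of the repair period: 60 calendar days after 2031/11/01 is 2031/12/31.
The last day of the appeal period: counting 15 business days from Wednesday, 2031/12/31 (Jan 1, Jan 5, Jan 6, Jan 7, …, Jan 20, Jan 21, Jan 22, skipping weekends and the listed holiday on Jan 2) reaches Thursday, 2032/01/22.
The date on which the replacement obligation becomes due: 2032/01/22 + 14 days = 2032/02/05.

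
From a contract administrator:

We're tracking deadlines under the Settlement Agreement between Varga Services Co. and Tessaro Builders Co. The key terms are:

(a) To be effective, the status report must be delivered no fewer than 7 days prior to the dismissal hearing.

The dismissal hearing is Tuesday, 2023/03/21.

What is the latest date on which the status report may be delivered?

2023/03/14

Counting back 7 calendar days from 2023/03/21 gives 2023/03/14.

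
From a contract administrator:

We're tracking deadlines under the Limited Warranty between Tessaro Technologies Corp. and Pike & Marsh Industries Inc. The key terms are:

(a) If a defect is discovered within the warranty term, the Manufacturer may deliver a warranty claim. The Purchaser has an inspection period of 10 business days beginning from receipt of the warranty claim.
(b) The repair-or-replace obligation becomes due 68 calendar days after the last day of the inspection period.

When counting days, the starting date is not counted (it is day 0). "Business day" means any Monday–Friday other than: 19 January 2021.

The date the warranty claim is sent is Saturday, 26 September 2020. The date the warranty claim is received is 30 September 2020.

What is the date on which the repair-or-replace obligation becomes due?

The last day of the inspection period: 10 business days after Wednesday, 30 September 2020, skipping weekends — Oct 1, Oct 2, Oct 5, Oct 6, Oct 7, Oct 8, Oct 9, Oct 12, Oct 13, Oct 14 — lands on Wednesday, 14 October 2020.
The date on which the repair-or-replace obligation becomes due: 68 calendar days after 14 October 2020 is 21 December 2020.

21 December 2020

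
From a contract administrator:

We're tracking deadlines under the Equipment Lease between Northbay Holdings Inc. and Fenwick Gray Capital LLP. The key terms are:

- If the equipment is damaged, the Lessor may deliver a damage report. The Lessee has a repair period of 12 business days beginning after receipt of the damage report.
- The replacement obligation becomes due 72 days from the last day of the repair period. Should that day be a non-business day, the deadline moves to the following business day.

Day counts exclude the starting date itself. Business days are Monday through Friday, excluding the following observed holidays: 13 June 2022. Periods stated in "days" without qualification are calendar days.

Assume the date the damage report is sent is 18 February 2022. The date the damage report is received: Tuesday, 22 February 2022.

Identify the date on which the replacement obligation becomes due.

From Tuesday, 22 February 2022, 12 business days (Feb 23, Feb 24, Feb 25, Feb 28, …, Mar 8, Mar 9, Mar 10, skipping weekends) brings us to Thursday, 10 March 2022, which is the last day of the repair period.
Adding 72 calendar days to 10 March 2022 gives 21 May 2022, which is the date on which the replacement obligation becomes due. That falls on a Saturday, so it rolls to the next business day, Monday, 23 May 2022.

23 May 2022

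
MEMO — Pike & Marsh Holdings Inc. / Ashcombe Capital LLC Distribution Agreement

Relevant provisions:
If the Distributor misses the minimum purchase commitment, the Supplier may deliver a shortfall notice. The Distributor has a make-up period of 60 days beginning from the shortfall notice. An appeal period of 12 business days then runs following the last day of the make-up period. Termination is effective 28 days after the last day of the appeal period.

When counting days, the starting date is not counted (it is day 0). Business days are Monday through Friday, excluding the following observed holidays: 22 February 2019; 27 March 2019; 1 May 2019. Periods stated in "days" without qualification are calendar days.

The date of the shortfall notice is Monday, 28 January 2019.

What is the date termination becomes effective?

The last day of the make-up period: 28 January 2019 + 60 days = 29 March 2019.
The last day of the appeal period: 12 business days after Friday, 29 March 2019, skipping weekends — Apr 1, Apr 2, Apr 3, Apr 4, …, Apr 12, Apr 15, Apr 16 — lands on Tuesday, 16 April 2019.
The date termination becomes effective: 16 April 2019 + 28 days = 14 May 2019.

14 May 2019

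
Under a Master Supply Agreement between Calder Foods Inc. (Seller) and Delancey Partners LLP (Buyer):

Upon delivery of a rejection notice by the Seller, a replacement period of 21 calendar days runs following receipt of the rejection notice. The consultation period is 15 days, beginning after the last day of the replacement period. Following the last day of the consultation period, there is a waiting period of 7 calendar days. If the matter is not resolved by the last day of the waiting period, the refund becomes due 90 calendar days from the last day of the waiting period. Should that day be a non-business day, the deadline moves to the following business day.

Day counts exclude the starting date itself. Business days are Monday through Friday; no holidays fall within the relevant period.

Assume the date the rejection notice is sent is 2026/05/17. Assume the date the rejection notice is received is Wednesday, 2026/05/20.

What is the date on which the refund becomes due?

The last day of the replacement period: 21 calendar days after 2026/05/20 is 2026/06/10.
The last day of the consultation period: 15 calendar days after 2026/06/10 is 2026/06/25.
The last day of the waiting period: 2026/06/25 + 7 days = 2026/07/02.
Adding 90 calendar days to 2026/07/02 gives 2026/09/30, which is the date on which the refund becomes due. 2026/09/30 is a Wednesday, so no roll-forward applies.

2026/09/30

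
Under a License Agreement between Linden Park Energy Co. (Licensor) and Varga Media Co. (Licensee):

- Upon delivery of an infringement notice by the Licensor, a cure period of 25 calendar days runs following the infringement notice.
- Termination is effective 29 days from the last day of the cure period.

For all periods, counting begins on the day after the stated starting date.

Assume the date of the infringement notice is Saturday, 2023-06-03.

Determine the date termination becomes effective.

2023-07-27

Adding 25 calendar days to 2023-06-03 gives 2023-06-28, which is the last day of the cure period.
The date termination becomes effective: 2023-06-28 + 29 days = 2023-07-27.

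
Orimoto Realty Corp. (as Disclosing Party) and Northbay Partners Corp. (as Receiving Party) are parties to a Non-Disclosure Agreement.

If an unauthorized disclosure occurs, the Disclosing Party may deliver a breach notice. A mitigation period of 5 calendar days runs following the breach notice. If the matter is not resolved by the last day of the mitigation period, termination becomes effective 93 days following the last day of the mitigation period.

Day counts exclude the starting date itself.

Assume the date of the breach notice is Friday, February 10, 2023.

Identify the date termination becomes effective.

The last day of the mitigation period: February 10, 2023 + 5 days = February 15, 2023.
Adding 93 calendar days to February 15, 2023 gives May 19, 2023, which is the date termination becomes effective.

May 19, 2023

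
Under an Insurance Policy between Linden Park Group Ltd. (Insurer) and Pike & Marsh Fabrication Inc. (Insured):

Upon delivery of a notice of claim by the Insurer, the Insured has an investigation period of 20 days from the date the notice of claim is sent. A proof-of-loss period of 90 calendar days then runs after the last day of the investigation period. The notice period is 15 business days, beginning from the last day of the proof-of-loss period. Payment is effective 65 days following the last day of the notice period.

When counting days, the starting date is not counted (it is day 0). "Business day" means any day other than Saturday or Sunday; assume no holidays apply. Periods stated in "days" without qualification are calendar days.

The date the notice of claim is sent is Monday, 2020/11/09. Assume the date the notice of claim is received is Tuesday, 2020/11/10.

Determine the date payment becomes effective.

The last day of the investigation period: 2020/11/09 + 20 days = 2020/11/29.
The last day of the proof-of-loss period: 90 calendar days after 2020/11/29 is 2021/02/27.
The last day of the notice period: counting 15 business days from Saturday, 2021/02/27 (Mar 1, Mar 2, Mar 3, Mar 4, …, Mar 17, Mar 18, Mar 19, skipping weekends) reaches Friday, 2021/03/19.
The date payment becomes effective: 65 calendar days after 2021/03/19 is 2021/05/23.

2021/05/23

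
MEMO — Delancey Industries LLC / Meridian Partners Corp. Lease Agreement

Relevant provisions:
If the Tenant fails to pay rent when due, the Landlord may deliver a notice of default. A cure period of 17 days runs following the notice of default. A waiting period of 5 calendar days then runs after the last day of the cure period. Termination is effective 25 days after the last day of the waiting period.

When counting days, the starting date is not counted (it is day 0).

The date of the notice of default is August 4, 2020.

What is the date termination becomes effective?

September 20, 2020

Adding 17 calendar days to August 4, 2020 gives August 21, 2020, which is the last day of the cure period.
The last day of the waiting period: 5 calendar days after August 21, 2020 is August 26, 2020.
Adding 25 calendar days to August 26, 2020 gives September 20, 2020, which is the date termination becomes effective.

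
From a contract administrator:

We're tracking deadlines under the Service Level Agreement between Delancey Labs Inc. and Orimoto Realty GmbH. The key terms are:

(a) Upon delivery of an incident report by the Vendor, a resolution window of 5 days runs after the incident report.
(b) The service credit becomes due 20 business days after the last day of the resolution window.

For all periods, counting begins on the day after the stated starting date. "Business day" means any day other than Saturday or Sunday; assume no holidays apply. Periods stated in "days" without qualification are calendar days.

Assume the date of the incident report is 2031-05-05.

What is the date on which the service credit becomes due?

The last day of the resolution window: 2031-05-05 + 5 days = 2031-05-10.
The date on which the service credit becomes due: counting 20 business days from Saturday, 2031-05-10 (May 12, May 13, May 14, May 15, …, Jun 4, Jun 5, Jun 6, skipping weekends) reaches Friday, 2031-06-06.

2031-06-06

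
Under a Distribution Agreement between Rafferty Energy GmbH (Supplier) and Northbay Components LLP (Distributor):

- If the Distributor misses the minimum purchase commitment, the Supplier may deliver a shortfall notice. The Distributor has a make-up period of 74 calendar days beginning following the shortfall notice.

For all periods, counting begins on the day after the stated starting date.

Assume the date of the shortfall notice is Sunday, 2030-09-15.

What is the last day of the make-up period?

The last day of the make-up period: 2030-09-15 + 74 days = 2030-11-28.

2030-11-28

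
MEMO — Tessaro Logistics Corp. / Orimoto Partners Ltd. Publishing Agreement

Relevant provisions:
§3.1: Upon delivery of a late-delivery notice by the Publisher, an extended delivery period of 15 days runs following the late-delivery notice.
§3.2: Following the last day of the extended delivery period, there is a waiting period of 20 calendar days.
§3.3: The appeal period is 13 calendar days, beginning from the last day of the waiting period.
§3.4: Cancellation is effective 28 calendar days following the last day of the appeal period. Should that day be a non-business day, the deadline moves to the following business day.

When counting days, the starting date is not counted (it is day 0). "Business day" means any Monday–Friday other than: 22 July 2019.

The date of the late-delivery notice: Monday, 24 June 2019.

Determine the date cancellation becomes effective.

9 September 2019

The last day of the extended delivery period: 15 calendar days after 24 June 2019 is 9 July 2019.
Adding 20 calendar days to 9 July 2019 gives 29 July 2019, which is the last day of the waiting period.
The last day of the appeal period: 13 calendar days after 29 July 2019 is 11 August 2019.
The date cancellation becomes effective: 11 August 2019 + 28 days = 8 September 2019. That falls on a Sunday, so it rolls to the next business day, Monday, 9 September 2019.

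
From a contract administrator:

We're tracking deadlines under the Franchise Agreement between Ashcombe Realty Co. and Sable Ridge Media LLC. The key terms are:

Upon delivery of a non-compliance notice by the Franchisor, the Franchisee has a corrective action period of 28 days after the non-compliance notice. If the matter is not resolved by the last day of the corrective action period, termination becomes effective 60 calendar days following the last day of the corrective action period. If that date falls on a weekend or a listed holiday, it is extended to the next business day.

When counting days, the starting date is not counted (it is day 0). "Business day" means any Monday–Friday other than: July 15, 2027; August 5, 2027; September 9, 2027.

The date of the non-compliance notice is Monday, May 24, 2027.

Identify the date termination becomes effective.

August 20, 2027

Adding 28 calendar days to May 24, 2027 gives June 21, 2027, which is the last day of the corrective action period.
The date termination becomes effective: June 21, 2027 + 60 days = August 20, 2027. August 20, 2027 is a Friday and is not a listed holiday, so no roll-forward applies.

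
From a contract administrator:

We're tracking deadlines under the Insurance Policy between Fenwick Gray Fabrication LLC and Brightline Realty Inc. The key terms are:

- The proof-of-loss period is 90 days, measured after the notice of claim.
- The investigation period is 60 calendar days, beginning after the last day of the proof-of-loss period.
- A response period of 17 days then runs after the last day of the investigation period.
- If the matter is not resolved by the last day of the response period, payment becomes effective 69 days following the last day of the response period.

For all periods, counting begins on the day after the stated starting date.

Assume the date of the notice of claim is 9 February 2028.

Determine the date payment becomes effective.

The last day of the proof-of-loss period: 9 February 2028 + 90 days = 9 May 2028.
The last day of the investigation period: 60 calendar days after 9 May 2028 is 8 July 2028.
Adding 17 calendar days to 8 July 2028 gives 25 July 2028, which is the last day of the response period.
The date payment becomes effective: 25 July 2028 + 69 days = 2 October 2028.

2 October 2028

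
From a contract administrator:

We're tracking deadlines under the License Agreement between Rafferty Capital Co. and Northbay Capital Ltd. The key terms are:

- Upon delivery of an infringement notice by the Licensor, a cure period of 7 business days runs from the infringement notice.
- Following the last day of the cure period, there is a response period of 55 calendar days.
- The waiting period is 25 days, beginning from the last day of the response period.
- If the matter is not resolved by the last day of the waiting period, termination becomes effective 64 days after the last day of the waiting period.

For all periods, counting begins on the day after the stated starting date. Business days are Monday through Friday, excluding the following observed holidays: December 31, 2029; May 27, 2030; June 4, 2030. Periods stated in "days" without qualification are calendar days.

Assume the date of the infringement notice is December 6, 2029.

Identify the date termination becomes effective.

The last day of the cure period: counting 7 business days from Thursday, December 6, 2029 (Dec 7, Dec 10, Dec 11, Dec 12, Dec 13, Dec 14, Dec 17, skipping weekends) reaches Monday, December 17, 2029.
Adding 55 calendar days to December 17, 2029 gives February 10, 2030, which is the last day of the response period.
The last day of the waiting period: 25 calendar days after February 10, 2030 is March 7, 2030.
The date termination becomes effective: 64 calendar days after March 7, 2030 is May 10, 2030.

May 10, 2030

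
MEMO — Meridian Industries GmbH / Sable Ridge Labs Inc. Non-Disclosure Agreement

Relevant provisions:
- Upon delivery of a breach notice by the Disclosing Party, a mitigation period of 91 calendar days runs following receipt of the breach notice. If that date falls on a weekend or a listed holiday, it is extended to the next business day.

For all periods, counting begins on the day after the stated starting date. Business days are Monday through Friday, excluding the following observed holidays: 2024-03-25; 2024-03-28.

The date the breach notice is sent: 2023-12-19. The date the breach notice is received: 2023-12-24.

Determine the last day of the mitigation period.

2024-03-26

The last day of the mitigation period: 2023-12-24 + 91 days = 2024-03-24. That falls on a Sunday, so it rolls to the next business day, Tuesday, 2024-03-26.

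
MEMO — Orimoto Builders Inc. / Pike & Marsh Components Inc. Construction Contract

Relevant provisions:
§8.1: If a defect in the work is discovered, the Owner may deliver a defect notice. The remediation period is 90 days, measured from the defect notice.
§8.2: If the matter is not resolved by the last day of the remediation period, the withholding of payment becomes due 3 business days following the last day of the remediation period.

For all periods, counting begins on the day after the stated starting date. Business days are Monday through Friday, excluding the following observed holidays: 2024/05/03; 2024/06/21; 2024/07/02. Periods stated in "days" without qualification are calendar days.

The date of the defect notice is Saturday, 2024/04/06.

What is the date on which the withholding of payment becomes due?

2024/07/10

The last day of the remediation period: 2024/04/06 + 90 days = 2024/07/05.
From Friday, 2024/07/05, 3 business days (Jul 8, Jul 9, Jul 10, skipping weekends) brings us to Wednesday, 2024/07/10, which is the date on which the withholding of payment becomes due.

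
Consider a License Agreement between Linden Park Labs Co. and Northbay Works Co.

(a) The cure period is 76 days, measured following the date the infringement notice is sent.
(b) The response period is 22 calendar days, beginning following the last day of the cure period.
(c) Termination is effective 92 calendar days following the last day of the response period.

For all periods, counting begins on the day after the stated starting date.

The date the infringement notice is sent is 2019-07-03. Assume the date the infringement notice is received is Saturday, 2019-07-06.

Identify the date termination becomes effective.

2020-01-09

The last day of the cure period: 2019-07-03 + 76 days = 2019-09-17.
The last day of the response period: 2019-09-17 + 22 days = 2019-10-09.
Adding 92 calendar days to 2019-10-09 gives 2020-01-09, which is the date termination becomes effective.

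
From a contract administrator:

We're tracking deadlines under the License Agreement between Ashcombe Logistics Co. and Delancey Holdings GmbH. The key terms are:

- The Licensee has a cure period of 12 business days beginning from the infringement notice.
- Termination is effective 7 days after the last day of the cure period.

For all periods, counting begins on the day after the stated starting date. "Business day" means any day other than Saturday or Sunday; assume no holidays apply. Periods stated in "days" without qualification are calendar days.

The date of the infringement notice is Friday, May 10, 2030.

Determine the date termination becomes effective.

June 4, 2030

The last day of the cure period: counting 12 business days from Friday, May 10, 2030 (May 13, May 14, May 15, May 16, …, May 24, May 27, May 28, skipping weekends) reaches Tuesday, May 28, 2030.
Adding 7 calendar days to May 28, 2030 gives June 4, 2030, which is the date termination becomes effective.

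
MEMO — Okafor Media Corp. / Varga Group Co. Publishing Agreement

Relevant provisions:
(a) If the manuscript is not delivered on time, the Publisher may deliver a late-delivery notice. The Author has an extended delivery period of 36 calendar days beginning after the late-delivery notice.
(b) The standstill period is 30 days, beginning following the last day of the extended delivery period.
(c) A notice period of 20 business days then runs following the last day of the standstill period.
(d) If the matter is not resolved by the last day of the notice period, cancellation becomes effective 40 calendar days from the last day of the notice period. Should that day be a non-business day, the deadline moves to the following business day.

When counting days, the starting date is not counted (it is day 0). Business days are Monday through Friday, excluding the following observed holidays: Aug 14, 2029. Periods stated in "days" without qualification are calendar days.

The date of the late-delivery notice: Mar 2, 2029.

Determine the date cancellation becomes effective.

The last day of the extended delivery period: Mar 2, 2029 + 36 days = Apr 7, 2029.
The last day of the standstill period: 30 calendar days after Apr 7, 2029 is May 7, 2029.
The last day of the notice period: 20 business days after Monday, May 7, 2029, skipping weekends — May 8, May 9, May 10, May 11, …, May 31, Jun 1, Jun 4 — lands on Monday, Jun 4, 2029.
The date cancellation becomes effective: 40 calendar days after Jun 4, 2029 is Jul 14, 2029. That falls on a Saturday, so it rolls to the next business day, Monday, Jul 16, 2029.

Jul 16, 2029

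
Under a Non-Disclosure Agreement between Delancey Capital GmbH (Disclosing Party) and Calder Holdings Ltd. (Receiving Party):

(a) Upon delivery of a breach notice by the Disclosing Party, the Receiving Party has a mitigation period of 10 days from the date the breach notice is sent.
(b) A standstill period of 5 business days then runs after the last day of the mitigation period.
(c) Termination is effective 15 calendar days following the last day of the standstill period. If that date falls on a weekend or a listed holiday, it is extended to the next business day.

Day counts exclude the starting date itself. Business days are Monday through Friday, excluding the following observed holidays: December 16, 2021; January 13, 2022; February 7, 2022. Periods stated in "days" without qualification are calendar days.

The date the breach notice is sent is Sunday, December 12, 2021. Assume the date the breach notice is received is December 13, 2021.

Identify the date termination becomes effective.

January 14, 2022

The last day of the mitigation period: 10 calendar days after December 12, 2021 is December 22, 2021.
The last day of the standstill period: 5 business days after Wednesday, December 22, 2021, skipping weekends — Dec 23, Dec 24, Dec 27, Dec 28, Dec 29 — lands on Wednesday, December 29, 2021.
The date termination becomes effective: December 29, 2021 + 15 days = January 13, 2022. That falls on Thursday, a listed holiday, so it rolls to the next business day, Friday, January 14, 2022.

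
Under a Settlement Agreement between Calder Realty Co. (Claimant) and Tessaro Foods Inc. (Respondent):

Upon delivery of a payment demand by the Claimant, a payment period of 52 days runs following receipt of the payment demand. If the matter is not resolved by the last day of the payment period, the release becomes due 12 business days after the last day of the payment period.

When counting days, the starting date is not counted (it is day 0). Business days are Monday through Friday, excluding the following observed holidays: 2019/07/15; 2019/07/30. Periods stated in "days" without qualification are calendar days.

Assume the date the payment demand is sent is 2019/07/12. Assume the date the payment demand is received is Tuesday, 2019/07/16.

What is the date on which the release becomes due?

The last day of the payment period: 52 calendar days after 2019/07/16 is 2019/09/06.
The date on which the release becomes due: counting 12 business days from Friday, 2019/09/06 (Sep 9, Sep 10, Sep 11, Sep 12, …, Sep 20, Sep 23, Sep 24, skipping weekends) reaches Tuesday, 2019/09/24.

2019/09/24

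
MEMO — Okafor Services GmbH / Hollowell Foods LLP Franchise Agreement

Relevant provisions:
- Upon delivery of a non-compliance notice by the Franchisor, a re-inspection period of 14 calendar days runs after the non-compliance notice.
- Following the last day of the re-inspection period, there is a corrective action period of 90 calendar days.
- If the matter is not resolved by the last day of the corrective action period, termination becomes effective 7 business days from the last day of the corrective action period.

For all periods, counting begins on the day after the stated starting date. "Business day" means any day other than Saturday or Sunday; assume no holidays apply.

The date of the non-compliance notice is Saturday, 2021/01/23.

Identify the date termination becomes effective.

2021/05/18

The last day of the re-inspection period: 14 calendar days after 2021/01/23 is 2021/02/06.
Adding 90 calendar days to 2021/02/06 gives 2021/05/07, which is the last day of the corrective action period.
The date termination becomes effective: 7 business days after Friday, 2021/05/07, skipping weekends — May 10, May 11, May 12, May 13, May 14, May 17, May 18 — lands on Tuesday, 2021/05/18.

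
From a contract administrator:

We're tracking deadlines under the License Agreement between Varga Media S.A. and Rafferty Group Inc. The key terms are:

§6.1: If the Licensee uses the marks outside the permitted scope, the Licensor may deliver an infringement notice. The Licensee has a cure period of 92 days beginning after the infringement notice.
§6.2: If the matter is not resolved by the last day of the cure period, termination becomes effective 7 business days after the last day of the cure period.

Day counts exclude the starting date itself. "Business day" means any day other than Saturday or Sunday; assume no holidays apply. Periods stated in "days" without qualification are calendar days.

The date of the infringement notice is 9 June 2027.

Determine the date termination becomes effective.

The last day of the cure period: 9 June 2027 + 92 days = 9 September 2027.
From Thursday, 9 September 2027, 7 business days (Sep 10, Sep 13, Sep 14, Sep 15, Sep 16, Sep 17, Sep 20, skipping weekends) brings us to Monday, 20 September 2027, which is the date termination becomes effective.

20 September 2027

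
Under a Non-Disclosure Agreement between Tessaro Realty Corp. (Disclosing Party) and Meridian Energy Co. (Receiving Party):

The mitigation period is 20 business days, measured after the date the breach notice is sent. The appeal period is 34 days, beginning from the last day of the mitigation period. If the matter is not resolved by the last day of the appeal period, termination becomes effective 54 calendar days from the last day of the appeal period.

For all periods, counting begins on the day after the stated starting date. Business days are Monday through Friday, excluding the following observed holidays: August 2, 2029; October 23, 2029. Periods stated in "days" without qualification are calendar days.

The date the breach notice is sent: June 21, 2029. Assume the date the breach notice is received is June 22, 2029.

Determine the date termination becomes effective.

From Thursday, June 21, 2029, 20 business days (Jun 22, Jun 25, Jun 26, Jun 27, …, Jul 17, Jul 18, Jul 19, skipping weekends) brings us to Thursday, July 19, 2029, which is the last day of the mitigation period.
The last day of the appeal period: July 19, 2029 + 34 days = August 22, 2029.
The date termination becomes effective: 54 calendar days after August 22, 2029 is October 15, 2029.

October 15, 2029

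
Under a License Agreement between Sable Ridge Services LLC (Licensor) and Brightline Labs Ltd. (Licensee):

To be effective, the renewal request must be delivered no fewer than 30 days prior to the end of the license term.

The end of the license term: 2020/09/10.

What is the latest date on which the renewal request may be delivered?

Counting back 30 calendar days from 2020/09/10 gives 2020/08/11.

2020/08/11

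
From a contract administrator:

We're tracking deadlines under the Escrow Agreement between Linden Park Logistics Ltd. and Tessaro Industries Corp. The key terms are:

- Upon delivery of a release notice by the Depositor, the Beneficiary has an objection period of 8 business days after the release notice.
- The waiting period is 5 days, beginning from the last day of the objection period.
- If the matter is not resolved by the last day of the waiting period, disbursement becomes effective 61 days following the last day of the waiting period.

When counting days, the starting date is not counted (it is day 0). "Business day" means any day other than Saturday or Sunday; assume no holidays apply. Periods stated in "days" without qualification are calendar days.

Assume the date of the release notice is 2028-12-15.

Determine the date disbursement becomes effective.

From Friday, 2028-12-15, 8 business days (Dec 18, Dec 19, Dec 20, Dec 21, Dec 22, Dec 25, Dec 26, Dec 27, skipping weekends) brings us to Wednesday, 2028-12-27, which is the last day of the objection period.
The last day of the waiting period: 2028-12-27 + 5 days = 2029-01-01.
The date disbursement becomes effective: 61 calendar days after 2029-01-01 is 2029-03-03.

2029-03-03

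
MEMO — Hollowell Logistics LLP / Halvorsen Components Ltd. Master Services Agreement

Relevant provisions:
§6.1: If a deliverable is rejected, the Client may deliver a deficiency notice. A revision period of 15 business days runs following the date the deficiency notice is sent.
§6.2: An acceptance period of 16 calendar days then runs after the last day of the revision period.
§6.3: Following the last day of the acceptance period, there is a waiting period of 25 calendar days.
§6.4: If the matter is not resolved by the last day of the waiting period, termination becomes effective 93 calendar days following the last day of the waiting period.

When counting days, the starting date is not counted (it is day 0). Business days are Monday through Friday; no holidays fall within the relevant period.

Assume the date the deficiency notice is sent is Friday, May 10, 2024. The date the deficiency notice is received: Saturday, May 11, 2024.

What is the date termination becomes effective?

From Friday, May 10, 2024, 15 business days (May 13, May 14, May 15, May 16, …, May 29, May 30, May 31, skipping weekends) brings us to Friday, May 31, 2024, which is the last day of the revision period.
The last day of the acceptance period: May 31, 2024 + 16 days = Jun 16, 2024.
Adding 25 calendar days to Jun 16, 2024 gives Jul 11, 2024, which is the last day of the waiting period.
The date termination becomes effective: 93 calendar days after Jul 11, 2024 is Oct 12, 2024.

Oct 12, 2024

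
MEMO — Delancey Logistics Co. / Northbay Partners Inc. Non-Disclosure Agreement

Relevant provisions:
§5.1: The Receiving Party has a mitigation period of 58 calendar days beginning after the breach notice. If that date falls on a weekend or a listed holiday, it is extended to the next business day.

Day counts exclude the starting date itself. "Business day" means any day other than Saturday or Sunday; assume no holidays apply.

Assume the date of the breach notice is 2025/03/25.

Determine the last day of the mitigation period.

2025/05/22

Adding 58 calendar days to 2025/03/25 gives 2025/05/22, which is the last day of the mitigation period. 2025/05/22 is a Thursday, so no roll-forward applies.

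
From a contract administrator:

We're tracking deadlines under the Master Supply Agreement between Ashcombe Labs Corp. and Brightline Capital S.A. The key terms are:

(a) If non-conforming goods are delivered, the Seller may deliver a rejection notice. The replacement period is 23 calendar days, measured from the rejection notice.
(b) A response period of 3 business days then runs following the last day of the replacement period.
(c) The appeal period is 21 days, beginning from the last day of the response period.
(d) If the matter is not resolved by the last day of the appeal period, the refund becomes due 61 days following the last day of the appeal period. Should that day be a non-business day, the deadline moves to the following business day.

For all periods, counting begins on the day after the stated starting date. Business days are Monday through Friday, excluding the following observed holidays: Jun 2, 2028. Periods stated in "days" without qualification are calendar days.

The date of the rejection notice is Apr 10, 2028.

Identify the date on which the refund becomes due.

Adding 23 calendar days to Apr 10, 2028 gives May 3, 2028, which is the last day of the replacement period.
From Wednesday, May 3, 2028, 3 business days (May 4, May 5, May 8, skipping weekends) brings us to Monday, May 8, 2028, which is the last day of the response period.
Adding 21 calendar days to May 8, 2028 gives May 29, 2028, which is the last day of the appeal period.
Adding 61 calendar days to May 29, 2028 gives Jul 29, 2028, which is the date on which the refund becomes due. That falls on a Saturday, so it rolls to the next business day, Monday, Jul 31, 2028.

Jul 31, 2028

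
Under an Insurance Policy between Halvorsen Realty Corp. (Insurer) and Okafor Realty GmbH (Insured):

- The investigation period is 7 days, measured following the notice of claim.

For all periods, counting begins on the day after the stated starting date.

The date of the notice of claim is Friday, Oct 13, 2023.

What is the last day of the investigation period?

Oct 20, 2023

The last day of the investigation period: Oct 13, 2023 + 7 days = Oct 20, 2023.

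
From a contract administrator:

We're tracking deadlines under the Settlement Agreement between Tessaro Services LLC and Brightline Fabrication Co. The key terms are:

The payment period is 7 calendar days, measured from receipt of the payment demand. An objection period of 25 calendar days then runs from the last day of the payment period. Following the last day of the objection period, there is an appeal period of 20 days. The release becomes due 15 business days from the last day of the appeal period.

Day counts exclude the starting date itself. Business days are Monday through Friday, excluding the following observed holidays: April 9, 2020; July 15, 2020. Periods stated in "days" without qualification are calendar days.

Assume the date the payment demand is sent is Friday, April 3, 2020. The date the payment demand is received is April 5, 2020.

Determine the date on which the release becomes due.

The last day of the payment period: April 5, 2020 + 7 days = April 12, 2020.
The last day of the objection period: April 12, 2020 + 25 days = May 7, 2020.
Adding 20 calendar days to May 7, 2020 gives May 27, 2020, which is the last day of the appeal period.
From Wednesday, May 27, 2020, 15 business days (May 28, May 29, Jun 1, Jun 2, …, Jun 15, Jun 16, Jun 17, skipping weekends) brings us to Wednesday, June 17, 2020, which is the date on which the release becomes due.

June 17, 2020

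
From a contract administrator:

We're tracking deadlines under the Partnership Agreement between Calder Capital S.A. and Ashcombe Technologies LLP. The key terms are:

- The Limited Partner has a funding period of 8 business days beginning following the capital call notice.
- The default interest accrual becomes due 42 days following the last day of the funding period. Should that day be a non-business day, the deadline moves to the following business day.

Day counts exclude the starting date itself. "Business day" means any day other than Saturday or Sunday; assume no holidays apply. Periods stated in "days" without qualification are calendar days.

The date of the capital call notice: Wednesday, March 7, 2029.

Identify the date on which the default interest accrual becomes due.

April 30, 2029

The last day of the funding period: 8 business days after Wednesday, March 7, 2029, skipping weekends — Mar 8, Mar 9, Mar 12, Mar 13, Mar 14, Mar 15, Mar 16, Mar 19 — lands on Monday, March 19, 2029.
Adding 42 calendar days to March 19, 2029 gives April 30, 2029, which is the date on which the default interest accrual becomes due. April 30, 2029 is a Monday, so no roll-forward applies.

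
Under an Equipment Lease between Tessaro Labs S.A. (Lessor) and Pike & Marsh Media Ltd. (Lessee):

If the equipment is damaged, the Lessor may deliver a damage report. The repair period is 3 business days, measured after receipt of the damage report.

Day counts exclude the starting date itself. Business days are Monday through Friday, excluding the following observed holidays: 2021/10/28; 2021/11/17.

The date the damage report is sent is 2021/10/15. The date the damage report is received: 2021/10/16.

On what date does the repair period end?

2021/10/20

The last day of the repair period: counting 3 business days from Saturday, 2021/10/16 (Oct 18, Oct 19, Oct 20, skipping weekends) reaches Wednesday, 2021/10/20.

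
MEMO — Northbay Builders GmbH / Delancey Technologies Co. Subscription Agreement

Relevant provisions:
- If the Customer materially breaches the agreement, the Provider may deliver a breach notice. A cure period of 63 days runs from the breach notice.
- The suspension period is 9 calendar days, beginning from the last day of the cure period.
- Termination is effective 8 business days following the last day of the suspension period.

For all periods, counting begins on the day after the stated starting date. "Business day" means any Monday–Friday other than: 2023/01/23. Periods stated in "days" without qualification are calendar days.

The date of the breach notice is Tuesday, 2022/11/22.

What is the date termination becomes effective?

The last day of the cure period: 63 calendar days after 2022/11/22 is 2023/01/24.
The last day of the suspension period: 2023/01/24 + 9 days = 2023/02/02.
The date termination becomes effective: 8 business days after Thursday, 2023/02/02, skipping weekends — Feb 3, Feb 6, Feb 7, Feb 8, Feb 9, Feb 10, Feb 13, Feb 14 — lands on Tuesday, 2023/02/14.

2023/02/14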